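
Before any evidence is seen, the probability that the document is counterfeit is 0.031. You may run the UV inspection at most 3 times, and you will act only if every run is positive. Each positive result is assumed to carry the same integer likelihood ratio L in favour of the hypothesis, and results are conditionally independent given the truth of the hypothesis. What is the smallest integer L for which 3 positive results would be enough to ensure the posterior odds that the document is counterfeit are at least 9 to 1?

Prior odds = 0.031/0.969 = 31/969.
Target odds = 9.
Need L³ ≥ 9 ÷ (31/969) = 8721/31.
6³ = 216 < 8721/31 ≤ 343 = 7³, so L = 7.

7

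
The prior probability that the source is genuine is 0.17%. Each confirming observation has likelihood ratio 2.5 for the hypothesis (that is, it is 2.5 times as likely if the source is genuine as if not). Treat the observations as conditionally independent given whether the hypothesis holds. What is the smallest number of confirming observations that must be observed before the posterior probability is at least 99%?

Prior odds = 0.0017/0.9983 = 17/9983.
Likelihood ratio per confirming observation = 2.5.
Target posterior odds = 0.99/0.01 = 99.
Require 2.5ⁿ ≥ 99 ÷ (17/9983) = 988317/17.
2.5¹¹ = 48828125/2048 falls short of 988317/17 but 2.5¹² = 244140625/4096 reaches it, so n = 12.

12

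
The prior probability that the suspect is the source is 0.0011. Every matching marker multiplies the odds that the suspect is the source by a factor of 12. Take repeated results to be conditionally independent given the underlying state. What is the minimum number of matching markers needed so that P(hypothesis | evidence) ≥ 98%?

5

Prior odds = 0.0011/0.9989 = 11/9989.
Likelihood ratio per matching marker = 12.
Target odds: 0.98 ÷ 0.02 = 49.
Require 12ⁿ ≥ 49 ÷ (11/9989) = 489461/11.
12⁴ = 20736 falls short of 489461/11 but 12⁵ = 248832 reaches it, so n = 5.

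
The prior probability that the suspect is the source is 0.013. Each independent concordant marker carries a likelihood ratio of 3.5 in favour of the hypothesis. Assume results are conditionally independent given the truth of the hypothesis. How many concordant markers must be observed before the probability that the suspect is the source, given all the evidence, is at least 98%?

7

Prior odds: 0.013 ÷ 0.987 = 13/987.
Likelihood ratio per concordant marker = 3.5.
Target odds: 0.98 ÷ 0.02 = 49.
Need (13/987) × 3.5ⁿ ≥ 49, i.e. 3.5ⁿ ≥ 48363/13.
3.5⁶ = 1838.265625 falls short of 48363/13 but 3.5⁷ = 823543/128 reaches it, so n = 7.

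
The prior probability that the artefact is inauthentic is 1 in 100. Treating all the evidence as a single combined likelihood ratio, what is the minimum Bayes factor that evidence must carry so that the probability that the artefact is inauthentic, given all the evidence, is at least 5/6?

Prior odds = 0.01/0.99 = 1/99.
Target odds = (5/6)/(1/6) = 5.
Required Bayes factor = 5 ÷ (1/99) = 495.

495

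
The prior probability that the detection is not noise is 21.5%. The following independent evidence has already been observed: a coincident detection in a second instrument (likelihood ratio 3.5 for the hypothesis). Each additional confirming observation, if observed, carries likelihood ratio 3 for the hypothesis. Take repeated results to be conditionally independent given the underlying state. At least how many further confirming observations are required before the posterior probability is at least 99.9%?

7

Prior odds = 0.215/0.785 = 43/157.
Bayes factor of the evidence already in hand = 3.5.
Odds after that evidence = (43/157) × 3.5 = 301/314.
Target odds = 0.999/0.001 = 999.
Need 3ⁿ ≥ 999 ÷ (301/314) = 313686/301.
3⁶ = 729 falls short of 313686/301 but 3⁷ = 2187 reaches it, so n = 7.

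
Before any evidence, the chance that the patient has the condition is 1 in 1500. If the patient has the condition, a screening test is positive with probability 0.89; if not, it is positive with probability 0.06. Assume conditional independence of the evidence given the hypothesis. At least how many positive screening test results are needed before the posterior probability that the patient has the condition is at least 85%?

Prior odds = (1/1500)/(1499/1500) = 1/1499.
Likelihood ratio of a positive = 0.89/0.06 = 89/6.
Target odds: 0.85 ÷ 0.15 = 17/3.
Require (89/6)ⁿ ≥ 17/3 ÷ (1/1499) = 25483/3.
(89/6)³ = 704969/216 falls short of 25483/3 but (89/6)⁴ = 62742241/1296 reaches it, so n = 4.

4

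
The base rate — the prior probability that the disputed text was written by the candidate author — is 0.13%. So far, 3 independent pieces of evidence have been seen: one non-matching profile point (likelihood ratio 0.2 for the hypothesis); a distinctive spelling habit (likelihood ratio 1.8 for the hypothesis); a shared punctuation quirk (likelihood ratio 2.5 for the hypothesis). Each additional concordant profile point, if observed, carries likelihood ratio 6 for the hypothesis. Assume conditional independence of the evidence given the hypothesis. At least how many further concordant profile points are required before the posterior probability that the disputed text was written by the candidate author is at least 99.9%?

8

Prior odds = 0.0013/0.9987 = 13/9987.
Combined Bayes factor of the evidence already in hand = 0.2 × 1.8 × 2.5 = 0.9.
Odds after that evidence = (13/9987) × 0.9 = 39/33290.
Target odds = 0.999/0.001 = 999.
Need 6ⁿ ≥ 999 ÷ (39/33290) = 11085570/13.
6⁷ = 279936 falls short of 11085570/13 but 6⁸ = 1679616 reaches it, so n = 8.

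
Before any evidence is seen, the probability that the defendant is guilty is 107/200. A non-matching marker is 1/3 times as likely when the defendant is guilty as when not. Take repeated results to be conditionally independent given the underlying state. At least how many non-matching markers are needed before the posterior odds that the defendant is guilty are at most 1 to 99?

5

Prior odds: 0.535 ÷ 0.465 = 107/93.
Likelihood ratio per non-matching marker = 1/3.
Target odds = 1/99.
Require (1/3)ⁿ ≤ 1/99 ÷ (107/93) = 31/3531.
(1/3)⁴ = 1/81 is still above 31/3531 but (1/3)⁵ = 1/243 is at or below it, so n = 5.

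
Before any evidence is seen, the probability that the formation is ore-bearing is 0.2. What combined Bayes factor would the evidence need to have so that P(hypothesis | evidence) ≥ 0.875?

28

Prior odds = 0.2/0.8 = 0.25.
Target odds = 0.875/0.125 = 7.
Required Bayes factor = 7 ÷ 0.25 = 28.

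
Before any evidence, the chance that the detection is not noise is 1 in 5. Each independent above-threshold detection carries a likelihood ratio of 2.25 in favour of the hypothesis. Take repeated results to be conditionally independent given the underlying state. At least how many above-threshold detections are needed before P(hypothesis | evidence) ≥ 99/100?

8

Prior odds = 0.2/0.8 = 0.25.
Likelihood ratio per above-threshold detection = 2.25.
Target posterior odds = 0.99/0.01 = 99.
Need 0.25 × 2.25ⁿ ≥ 99, i.e. 2.25ⁿ ≥ 396.
2.25⁷ = 4782969/16384 falls short of 396 but 2.25⁸ = 43046721/65536 reaches it, so n = 8.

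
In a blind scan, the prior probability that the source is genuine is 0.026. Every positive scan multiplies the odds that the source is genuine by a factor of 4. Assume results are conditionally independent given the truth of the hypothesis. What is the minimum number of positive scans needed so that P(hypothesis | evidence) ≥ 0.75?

Prior odds: 0.026 ÷ 0.974 = 13/487.
Likelihood ratio per positive scan = 4.
Target odds: 0.75 ÷ 0.25 = 3.
Require 4ⁿ ≥ 3 ÷ (13/487) = 1461/13.
4³ = 64 falls short of 1461/13 but 4⁴ = 256 reaches it, so n = 4.

4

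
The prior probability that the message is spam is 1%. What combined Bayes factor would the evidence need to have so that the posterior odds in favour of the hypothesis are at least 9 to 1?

891

Prior odds = 0.01/0.99 = 1/99.
Target odds = 9.
Required Bayes factor = 9 ÷ (1/99) = 891.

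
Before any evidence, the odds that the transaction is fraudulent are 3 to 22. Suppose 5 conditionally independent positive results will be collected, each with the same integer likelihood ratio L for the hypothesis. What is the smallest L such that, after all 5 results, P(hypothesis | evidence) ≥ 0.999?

6

Prior odds = 3/22.
Target odds = 0.999/0.001 = 999.
Need L⁵ ≥ 999 ÷ (3/22) = 7326.
5⁵ = 3125 < 7326 ≤ 7776 = 6⁵, so L = 6.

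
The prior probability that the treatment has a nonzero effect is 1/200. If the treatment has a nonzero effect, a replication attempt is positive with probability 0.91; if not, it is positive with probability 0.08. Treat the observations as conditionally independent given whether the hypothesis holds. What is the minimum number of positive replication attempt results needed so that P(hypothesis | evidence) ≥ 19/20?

4

Prior odds = 0.005/0.995 = 1/199.
Likelihood ratio of a positive = 0.91/0.08 = 11.375.
Target odds: 0.95 ÷ 0.05 = 19.
Require 11.375ⁿ ≥ 19 ÷ (1/199) = 3781.
11.375³ = 753571/512 falls short of 3781 but 11.375⁴ = 68574961/4096 reaches it, so n = 4.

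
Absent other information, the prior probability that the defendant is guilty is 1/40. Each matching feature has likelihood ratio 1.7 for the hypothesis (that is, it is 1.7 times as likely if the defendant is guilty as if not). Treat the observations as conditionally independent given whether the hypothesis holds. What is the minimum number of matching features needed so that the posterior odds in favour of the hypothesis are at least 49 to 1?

15

Prior odds: 0.025 ÷ 0.975 = 1/39.
Likelihood ratio per matching feature = 1.7.
Target odds = 49.
Require 1.7ⁿ ≥ 49 ÷ (1/39) = 1911.
1.7¹⁴ ≈1683.78 falls short of 1911 but 1.7¹⁵ ≈2862.42 reaches it, so n = 15.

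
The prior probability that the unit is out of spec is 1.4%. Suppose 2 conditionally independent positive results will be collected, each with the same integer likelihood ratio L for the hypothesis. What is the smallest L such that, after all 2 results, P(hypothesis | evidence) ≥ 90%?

26

Prior odds = 0.014/0.986 = 7/493.
Target odds = 0.9/0.1 = 9.
Need L² ≥ 9 ÷ (7/493) = 4437/7.
25² = 625 < 4437/7 ≤ 676 = 26², so L = 26.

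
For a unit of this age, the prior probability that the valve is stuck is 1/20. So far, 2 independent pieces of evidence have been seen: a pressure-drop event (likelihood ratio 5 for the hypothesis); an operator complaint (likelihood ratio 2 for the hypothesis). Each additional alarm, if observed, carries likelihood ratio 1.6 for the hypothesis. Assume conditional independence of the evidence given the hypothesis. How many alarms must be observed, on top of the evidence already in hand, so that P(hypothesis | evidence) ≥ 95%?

Prior odds = 0.05/0.95 = 1/19.
Combined Bayes factor of the evidence already in hand = 5 × 2 = 10.
Odds after that evidence = (1/19) × 10 = 10/19.
Target odds = 0.95/0.05 = 19.
Need 1.6ⁿ ≥ 19 ÷ (10/19) = 36.1.
1.6⁷ = 2097152/78125 falls short of 36.1 but 1.6⁸ = 16777216/390625 reaches it, so n = 8.

8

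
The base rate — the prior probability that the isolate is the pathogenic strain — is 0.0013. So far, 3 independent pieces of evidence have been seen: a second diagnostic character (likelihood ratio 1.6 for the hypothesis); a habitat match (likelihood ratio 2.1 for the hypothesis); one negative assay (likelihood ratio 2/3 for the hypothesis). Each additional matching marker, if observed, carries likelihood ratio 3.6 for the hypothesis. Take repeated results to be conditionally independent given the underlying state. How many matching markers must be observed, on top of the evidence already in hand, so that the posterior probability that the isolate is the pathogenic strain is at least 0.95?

Prior odds = 0.0013/0.9987 = 13/9987.
Combined Bayes factor of the evidence already in hand = 1.6 × 2.1 × (2/3) = 2.24.
Odds after that evidence = (13/9987) × 2.24 = 728/249675.
Target odds = 0.95/0.05 = 19.
Need 3.6ⁿ ≥ 19 ÷ (728/249675) = 4743825/728.
3.6⁶ = 34012224/15625 falls short of 4743825/728 but 3.6⁷ = 612220032/78125 reaches it, so n = 7.

7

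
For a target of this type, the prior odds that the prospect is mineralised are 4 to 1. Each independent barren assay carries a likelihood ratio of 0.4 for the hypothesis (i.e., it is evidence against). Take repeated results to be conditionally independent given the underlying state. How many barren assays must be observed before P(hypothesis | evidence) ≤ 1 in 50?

Prior odds = 4.
Likelihood ratio per barren assay = 0.4.
Target odds: 0.02 ÷ 0.98 = 1/49.
Require 0.4ⁿ ≤ 1/49 ÷ 4 = 1/196.
0.4⁵ = 0.01024 is still above 1/196 but 0.4⁶ = 64/15625 is at or below it, so n = 6.

6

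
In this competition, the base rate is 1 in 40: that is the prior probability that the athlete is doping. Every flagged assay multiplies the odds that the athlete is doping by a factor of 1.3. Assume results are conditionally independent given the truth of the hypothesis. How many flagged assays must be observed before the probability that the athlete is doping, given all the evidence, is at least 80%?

Prior odds: 0.025 ÷ 0.975 = 1/39.
Likelihood ratio per flagged assay = 1.3.
Target odds: 0.8 ÷ 0.2 = 4.
Require 1.3ⁿ ≥ 4 ÷ (1/39) = 156.
1.3¹⁹ ≈146.192 falls short of 156 but 1.3²⁰ ≈190.05 reaches it, so n = 20.

20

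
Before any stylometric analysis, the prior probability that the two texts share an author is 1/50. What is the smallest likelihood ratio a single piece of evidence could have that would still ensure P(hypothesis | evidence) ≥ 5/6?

Prior odds = 0.02/0.98 = 1/49.
Target odds = (5/6)/(1/6) = 5.
Required Bayes factor = 5 ÷ (1/49) = 245.

245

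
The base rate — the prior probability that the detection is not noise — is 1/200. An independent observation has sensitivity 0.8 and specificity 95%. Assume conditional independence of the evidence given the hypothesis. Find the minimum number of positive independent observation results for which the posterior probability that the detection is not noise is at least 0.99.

4

Prior odds: 0.005 ÷ 0.995 = 1/199.
False-positive rate = 1 − 0.95 = 0.05; likelihood ratio of a positive = 0.8/0.05 = 16.
Target odds: 0.99 ÷ 0.01 = 99.
Require 16ⁿ ≥ 99 ÷ (1/199) = 19701.
16³ = 4096 falls short of 19701 but 16⁴ = 65536 reaches it, so n = 4.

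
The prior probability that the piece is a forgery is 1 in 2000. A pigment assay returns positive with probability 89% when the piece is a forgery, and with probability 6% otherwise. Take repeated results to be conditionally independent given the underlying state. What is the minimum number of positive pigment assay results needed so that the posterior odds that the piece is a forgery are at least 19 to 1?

4

Prior odds: 0.0005 ÷ 0.9995 = 1/1999.
Likelihood ratio of a positive result = 0.89/0.06 = 89/6.
Target odds = 19.
Need (1/1999) × (89/6)ⁿ ≥ 19, i.e. (89/6)ⁿ ≥ 37981.
(89/6)³ = 704969/216 falls short of 37981 but (89/6)⁴ = 62742241/1296 reaches it, so n = 4.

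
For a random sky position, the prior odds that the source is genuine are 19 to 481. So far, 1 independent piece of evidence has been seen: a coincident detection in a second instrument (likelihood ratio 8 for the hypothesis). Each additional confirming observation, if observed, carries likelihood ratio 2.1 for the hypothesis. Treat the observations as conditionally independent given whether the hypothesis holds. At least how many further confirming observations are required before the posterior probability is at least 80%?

4

Prior odds = 19/481.
Bayes factor of the evidence already in hand = 8.
Odds after that evidence = (19/481) × 8 = 152/481.
Target odds = 0.8/0.2 = 4.
Need 2.1ⁿ ≥ 4 ÷ (152/481) = 481/38.
2.1³ = 9.261 falls short of 481/38 but 2.1⁴ = 19.4481 reaches it, so n = 4.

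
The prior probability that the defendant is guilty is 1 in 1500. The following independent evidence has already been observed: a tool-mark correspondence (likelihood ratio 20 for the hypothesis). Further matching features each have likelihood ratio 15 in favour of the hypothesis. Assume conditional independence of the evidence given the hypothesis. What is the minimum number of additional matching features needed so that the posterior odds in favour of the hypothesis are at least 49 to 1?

4

Prior odds = (1/1500)/(1499/1500) = 1/1499.
Bayes factor of the evidence already in hand = 20.
Odds after that evidence = (1/1499) × 20 = 20/1499.
Target odds = 49.
Need 15ⁿ ≥ 49 ÷ (20/1499) = 3672.55.
15³ = 3375 falls short of 3672.55 but 15⁴ = 50625 reaches it, so n = 4.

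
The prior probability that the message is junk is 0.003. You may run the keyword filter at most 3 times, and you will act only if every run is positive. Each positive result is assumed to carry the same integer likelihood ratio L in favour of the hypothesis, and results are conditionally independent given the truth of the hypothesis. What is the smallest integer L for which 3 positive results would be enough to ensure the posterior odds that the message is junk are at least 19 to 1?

19

Prior odds = 0.003/0.997 = 3/997.
Target odds = 19.
Need L³ ≥ 19 ÷ (3/997) = 18943/3.
18³ = 5832 < 18943/3 ≤ 6859 = 19³, so L = 19.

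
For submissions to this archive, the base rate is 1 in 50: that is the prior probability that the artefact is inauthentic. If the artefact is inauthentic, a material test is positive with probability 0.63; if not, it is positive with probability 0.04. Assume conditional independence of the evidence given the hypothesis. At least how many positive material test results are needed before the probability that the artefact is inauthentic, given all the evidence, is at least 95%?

Prior odds = 0.02/0.98 = 1/49.
Likelihood ratio of a positive = 0.63/0.04 = 15.75.
Target posterior odds = 0.95/0.05 = 19.
Require 15.75ⁿ ≥ 19 ÷ (1/49) = 931.
15.75² = 248.0625 falls short of 931 but 15.75³ = 3906.984375 reaches it, so n = 3.

3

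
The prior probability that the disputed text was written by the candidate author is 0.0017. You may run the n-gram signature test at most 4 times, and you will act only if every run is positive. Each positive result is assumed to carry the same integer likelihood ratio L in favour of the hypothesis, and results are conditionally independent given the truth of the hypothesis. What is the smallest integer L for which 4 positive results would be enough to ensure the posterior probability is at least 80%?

7

Prior odds = 0.0017/0.9983 = 17/9983.
Target odds = 0.8/0.2 = 4.
Need L⁴ ≥ 4 ÷ (17/9983) = 39932/17.
6⁴ = 1296 < 39932/17 ≤ 2401 = 7⁴, so L = 7.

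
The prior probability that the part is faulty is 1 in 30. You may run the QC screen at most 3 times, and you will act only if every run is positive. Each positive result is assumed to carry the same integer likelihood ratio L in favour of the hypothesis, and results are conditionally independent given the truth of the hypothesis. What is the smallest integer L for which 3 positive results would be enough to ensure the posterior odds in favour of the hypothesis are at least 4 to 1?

5

Prior odds = (1/30)/(29/30) = 1/29.
Target odds = 4.
Need L³ ≥ 4 ÷ (1/29) = 116.
4³ = 64 < 116 ≤ 125 = 5³, so L = 5.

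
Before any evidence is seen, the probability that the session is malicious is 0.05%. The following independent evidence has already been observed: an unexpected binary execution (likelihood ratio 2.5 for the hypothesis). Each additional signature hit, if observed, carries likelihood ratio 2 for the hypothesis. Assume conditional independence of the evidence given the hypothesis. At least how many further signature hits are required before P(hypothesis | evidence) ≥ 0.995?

Prior odds = 0.0005/0.9995 = 1/1999.
Bayes factor of the evidence already in hand = 2.5.
Odds after that evidence = (1/1999) × 2.5 = 5/3998.
Target odds = 0.995/0.005 = 199.
Need 2ⁿ ≥ 199 ÷ (5/3998) = 159120.4.
2¹⁷ = 131072 falls short of 159120.4 but 2¹⁸ = 262144 reaches it, so n = 18.

18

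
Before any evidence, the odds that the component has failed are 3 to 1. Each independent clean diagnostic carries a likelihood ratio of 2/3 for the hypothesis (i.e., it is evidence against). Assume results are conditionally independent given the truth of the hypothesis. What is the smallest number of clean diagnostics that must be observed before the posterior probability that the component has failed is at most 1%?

15

Prior odds = 3.
Likelihood ratio per clean diagnostic = 2/3.
Target posterior odds = 0.01/0.99 = 1/99.
Need 3 × (2/3)ⁿ ≤ 1/99, i.e. (2/3)ⁿ ≤ 1/297.
(2/3)¹⁴ = 16384/4782969 is still above 1/297 but (2/3)¹⁵ = 32768/14348907 is at or below it, so n = 15.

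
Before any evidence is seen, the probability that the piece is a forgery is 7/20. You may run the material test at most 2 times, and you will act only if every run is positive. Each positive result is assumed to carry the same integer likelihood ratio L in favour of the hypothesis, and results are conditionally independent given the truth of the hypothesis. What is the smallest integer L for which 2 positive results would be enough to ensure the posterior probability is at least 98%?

Prior odds = 0.35/0.65 = 7/13.
Target odds = 0.98/0.02 = 49.
Need L² ≥ 49 ÷ (7/13) = 91.
9² = 81 < 91 ≤ 100 = 10², so L = 10.

10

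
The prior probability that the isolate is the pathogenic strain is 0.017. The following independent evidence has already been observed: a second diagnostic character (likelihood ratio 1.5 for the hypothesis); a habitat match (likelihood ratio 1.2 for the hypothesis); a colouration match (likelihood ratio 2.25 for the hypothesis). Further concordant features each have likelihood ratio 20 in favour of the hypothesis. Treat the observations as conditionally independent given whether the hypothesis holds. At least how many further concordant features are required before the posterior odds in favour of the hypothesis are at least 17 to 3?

2

Prior odds = 0.017/0.983 = 17/983.
Combined Bayes factor of the evidence already in hand = 1.5 × 1.2 × 2.25 = 4.05.
Odds after that evidence = (17/983) × 4.05 = 1377/19660.
Target odds = 17/3.
Need 20ⁿ ≥ 17/3 ÷ (1377/19660) = 19660/243.
20¹ = 20 falls short of 19660/243 but 20² = 400 reaches it, so n = 2.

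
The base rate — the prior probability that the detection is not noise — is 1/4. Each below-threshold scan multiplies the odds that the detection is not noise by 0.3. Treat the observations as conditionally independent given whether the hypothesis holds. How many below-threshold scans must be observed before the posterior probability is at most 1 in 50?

3

Prior odds = 0.25/0.75 = 1/3.
Likelihood ratio per below-threshold scan = 0.3.
Target posterior odds = 0.02/0.98 = 1/49.
Need (1/3) × 0.3ⁿ ≤ 1/49, i.e. 0.3ⁿ ≤ 3/49.
0.3² = 0.09 is still above 3/49 but 0.3³ = 0.027 is at or below it, so n = 3.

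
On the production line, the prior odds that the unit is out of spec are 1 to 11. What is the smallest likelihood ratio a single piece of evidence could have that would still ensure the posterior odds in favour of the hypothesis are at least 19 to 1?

Prior odds = 1/11.
Target odds = 19.
Required Bayes factor = 19 ÷ (1/11) = 209.

209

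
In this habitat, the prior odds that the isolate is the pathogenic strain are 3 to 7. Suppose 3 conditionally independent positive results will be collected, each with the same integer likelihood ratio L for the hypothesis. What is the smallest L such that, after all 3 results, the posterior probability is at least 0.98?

Prior odds = 3/7.
Target odds = 0.98/0.02 = 49.
Need L³ ≥ 49 ÷ (3/7) = 343/3.
4³ = 64 < 343/3 ≤ 125 = 5³, so L = 5.

5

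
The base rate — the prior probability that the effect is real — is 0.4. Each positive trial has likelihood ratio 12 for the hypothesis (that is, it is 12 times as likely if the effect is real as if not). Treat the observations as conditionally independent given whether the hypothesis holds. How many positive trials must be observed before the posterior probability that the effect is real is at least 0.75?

1

Prior odds: 0.4 ÷ 0.6 = 2/3.
Likelihood ratio per positive trial = 12.
Target posterior odds = 0.75/0.25 = 3.
Require 12ⁿ ≥ 3 ÷ (2/3) = 4.5.
12¹ = 12, which meets the required 4.5; so n = 1.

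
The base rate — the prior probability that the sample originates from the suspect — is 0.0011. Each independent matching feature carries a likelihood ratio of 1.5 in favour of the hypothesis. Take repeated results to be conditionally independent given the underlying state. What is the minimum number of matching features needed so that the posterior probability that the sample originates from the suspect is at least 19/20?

25

Prior odds = 0.0011/0.9989 = 11/9989.
Likelihood ratio per matching feature = 1.5.
Target odds: 0.95 ÷ 0.05 = 19.
Need (11/9989) × 1.5ⁿ ≥ 19, i.e. 1.5ⁿ ≥ 189791/11.
1.5²⁴ ≈16834.1 falls short of 189791/11 but 1.5²⁵ ≈25251.2 reaches it, so n = 25.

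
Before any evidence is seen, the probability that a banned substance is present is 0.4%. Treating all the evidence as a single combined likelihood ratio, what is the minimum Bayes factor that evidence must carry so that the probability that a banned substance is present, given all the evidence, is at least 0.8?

Prior odds = 0.004/0.996 = 1/249.
Target odds = 0.8/0.2 = 4.
Required Bayes factor = 4 ÷ (1/249) = 996.

996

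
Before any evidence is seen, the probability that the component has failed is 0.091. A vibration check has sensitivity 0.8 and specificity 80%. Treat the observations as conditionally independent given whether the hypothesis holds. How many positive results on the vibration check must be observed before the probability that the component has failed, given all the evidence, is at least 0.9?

Prior odds = 0.091/0.909 = 91/909.
False-positive rate = 1 − 0.8 = 0.2; likelihood ratio of a positive = 0.8/0.2 = 4.
Target odds: 0.9 ÷ 0.1 = 9.
Need (91/909) × 4ⁿ ≥ 9, i.e. 4ⁿ ≥ 8181/91.
4³ = 64 falls short of 8181/91 but 4⁴ = 256 reaches it, so n = 4.

4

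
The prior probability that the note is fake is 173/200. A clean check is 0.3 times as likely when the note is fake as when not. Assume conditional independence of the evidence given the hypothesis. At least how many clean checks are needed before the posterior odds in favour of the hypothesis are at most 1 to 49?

Prior odds = 0.865/0.135 = 173/27.
Likelihood ratio per clean check = 0.3.
Target odds = 1/49.
Require 0.3ⁿ ≤ 1/49 ÷ (173/27) = 27/8477.
0.3⁴ = 0.0081 is still above 27/8477 but 0.3⁵ = 243/100000 is at or below it, so n = 5.

5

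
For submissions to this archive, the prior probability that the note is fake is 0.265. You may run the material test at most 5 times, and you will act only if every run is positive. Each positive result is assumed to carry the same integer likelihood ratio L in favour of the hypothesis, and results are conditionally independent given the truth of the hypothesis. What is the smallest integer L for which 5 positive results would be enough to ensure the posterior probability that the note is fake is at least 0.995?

Prior odds = 0.265/0.735 = 53/147.
Target odds = 0.995/0.005 = 199.
Need L⁵ ≥ 199 ÷ (53/147) = 29253/53.
3⁵ = 243 < 29253/53 ≤ 1024 = 4⁵, so L = 4.

4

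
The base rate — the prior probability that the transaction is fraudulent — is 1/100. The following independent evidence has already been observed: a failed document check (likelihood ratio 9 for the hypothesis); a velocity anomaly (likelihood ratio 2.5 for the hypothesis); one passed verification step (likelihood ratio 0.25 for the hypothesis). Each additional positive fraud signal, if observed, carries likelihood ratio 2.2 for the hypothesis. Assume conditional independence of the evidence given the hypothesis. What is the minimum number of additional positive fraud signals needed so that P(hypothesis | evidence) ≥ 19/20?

Prior odds = 0.01/0.99 = 1/99.
Combined Bayes factor of the evidence already in hand = 9 × 2.5 × 0.25 = 5.625.
Odds after that evidence = (1/99) × 5.625 = 5/88.
Target odds = 0.95/0.05 = 19.
Need 2.2ⁿ ≥ 19 ÷ (5/88) = 334.4.
2.2⁷ = 19487171/78125 falls short of 334.4 but 2.2⁸ = 214358881/390625 reaches it, so n = 8.

8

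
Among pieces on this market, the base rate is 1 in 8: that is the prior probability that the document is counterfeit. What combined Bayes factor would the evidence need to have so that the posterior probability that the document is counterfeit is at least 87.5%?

Prior odds = 0.125/0.875 = 1/7.
Target odds = 0.875/0.125 = 7.
Required Bayes factor = 7 ÷ (1/7) = 49.

49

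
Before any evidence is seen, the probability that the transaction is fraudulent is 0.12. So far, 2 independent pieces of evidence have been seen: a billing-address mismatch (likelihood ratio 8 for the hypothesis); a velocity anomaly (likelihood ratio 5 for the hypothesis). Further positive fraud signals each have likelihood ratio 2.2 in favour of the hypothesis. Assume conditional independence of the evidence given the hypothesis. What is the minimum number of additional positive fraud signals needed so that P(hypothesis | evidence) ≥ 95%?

2

Prior odds = 0.12/0.88 = 3/22.
Combined Bayes factor of the evidence already in hand = 8 × 5 = 40.
Odds after that evidence = (3/22) × 40 = 60/11.
Target odds = 0.95/0.05 = 19.
Need 2.2ⁿ ≥ 19 ÷ (60/11) = 209/60.
2.2¹ = 2.2 falls short of 209/60 but 2.2² = 4.84 reaches it, so n = 2.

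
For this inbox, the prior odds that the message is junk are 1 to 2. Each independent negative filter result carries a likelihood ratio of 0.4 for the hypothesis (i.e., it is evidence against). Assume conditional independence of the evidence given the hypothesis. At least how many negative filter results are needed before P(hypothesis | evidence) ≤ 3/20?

Prior odds = 0.5.
Likelihood ratio per negative filter result = 0.4.
Target odds: 0.15 ÷ 0.85 = 3/17.
Need 0.5 × 0.4ⁿ ≤ 3/17, i.e. 0.4ⁿ ≤ 6/17.
0.4¹ = 0.4 is still above 6/17 but 0.4² = 0.16 is at or below it, so n = 2.

2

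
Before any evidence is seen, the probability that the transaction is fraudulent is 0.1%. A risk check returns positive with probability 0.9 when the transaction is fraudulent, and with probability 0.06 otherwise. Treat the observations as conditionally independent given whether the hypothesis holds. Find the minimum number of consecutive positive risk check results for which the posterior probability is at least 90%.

Prior odds: 0.001 ÷ 0.999 = 1/999.
Likelihood ratio of a positive result = 0.9/0.06 = 15.
Target posterior odds = 0.9/0.1 = 9.
Require 15ⁿ ≥ 9 ÷ (1/999) = 8991.
15³ = 3375 falls short of 8991 but 15⁴ = 50625 reaches it, so n = 4.

4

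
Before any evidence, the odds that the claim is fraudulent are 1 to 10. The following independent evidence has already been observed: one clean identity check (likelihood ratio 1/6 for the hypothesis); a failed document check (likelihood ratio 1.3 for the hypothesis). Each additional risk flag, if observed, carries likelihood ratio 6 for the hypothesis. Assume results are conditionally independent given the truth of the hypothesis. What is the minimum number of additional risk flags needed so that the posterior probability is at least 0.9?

Prior odds = 0.1.
Combined Bayes factor of the evidence already in hand = (1/6) × 1.3 = 13/60.
Odds after that evidence = 0.1 × 13/60 = 13/600.
Target odds = 0.9/0.1 = 9.
Need 6ⁿ ≥ 9 ÷ (13/600) = 5400/13.
6³ = 216 falls short of 5400/13 but 6⁴ = 1296 reaches it, so n = 4.

4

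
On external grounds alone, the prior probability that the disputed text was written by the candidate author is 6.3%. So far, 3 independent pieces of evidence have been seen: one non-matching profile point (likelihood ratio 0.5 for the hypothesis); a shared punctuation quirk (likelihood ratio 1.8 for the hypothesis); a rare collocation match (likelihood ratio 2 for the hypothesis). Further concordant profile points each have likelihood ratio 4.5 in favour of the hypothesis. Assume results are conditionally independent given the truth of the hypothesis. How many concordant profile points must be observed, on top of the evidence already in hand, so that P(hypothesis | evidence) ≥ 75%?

Prior odds = 0.063/0.937 = 63/937.
Combined Bayes factor of the evidence already in hand = 0.5 × 1.8 × 2 = 1.8.
Odds after that evidence = (63/937) × 1.8 = 567/4685.
Target odds = 0.75/0.25 = 3.
Need 4.5ⁿ ≥ 3 ÷ (567/4685) = 4685/189.
4.5² = 20.25 falls short of 4685/189 but 4.5³ = 91.125 reaches it, so n = 3.

3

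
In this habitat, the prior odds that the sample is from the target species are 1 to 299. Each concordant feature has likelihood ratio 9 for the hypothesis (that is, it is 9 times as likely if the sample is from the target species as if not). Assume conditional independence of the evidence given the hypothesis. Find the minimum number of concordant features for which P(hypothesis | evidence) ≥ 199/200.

Prior odds = 1/299.
Likelihood ratio per concordant feature = 9.
Target posterior odds = 0.995/0.005 = 199.
Need (1/299) × 9ⁿ ≥ 199, i.e. 9ⁿ ≥ 59501.
9⁵ = 59049 falls short of 59501 but 9⁶ = 531441 reaches it, so n = 6.

6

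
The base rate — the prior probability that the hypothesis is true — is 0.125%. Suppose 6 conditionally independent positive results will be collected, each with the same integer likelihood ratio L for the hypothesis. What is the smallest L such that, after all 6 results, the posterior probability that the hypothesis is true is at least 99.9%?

10

Prior odds = 0.00125/0.99875 = 1/799.
Target odds = 0.999/0.001 = 999.
Need L⁶ ≥ 999 ÷ (1/799) = 798201.
9⁶ = 531441 < 798201 ≤ 1000000 = 10⁶, so L = 10.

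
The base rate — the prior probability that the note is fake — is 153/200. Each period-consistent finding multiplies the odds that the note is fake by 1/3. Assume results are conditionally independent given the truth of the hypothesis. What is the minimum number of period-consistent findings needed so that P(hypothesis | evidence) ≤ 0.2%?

Prior odds = 0.765/0.235 = 153/47.
Likelihood ratio per period-consistent finding = 1/3.
Target posterior odds = 0.002/0.998 = 1/499.
Require (1/3)ⁿ ≤ 1/499 ÷ (153/47) = 47/76347.
(1/3)⁶ = 1/729 is still above 47/76347 but (1/3)⁷ = 1/2187 is at or below it, so n = 7.

7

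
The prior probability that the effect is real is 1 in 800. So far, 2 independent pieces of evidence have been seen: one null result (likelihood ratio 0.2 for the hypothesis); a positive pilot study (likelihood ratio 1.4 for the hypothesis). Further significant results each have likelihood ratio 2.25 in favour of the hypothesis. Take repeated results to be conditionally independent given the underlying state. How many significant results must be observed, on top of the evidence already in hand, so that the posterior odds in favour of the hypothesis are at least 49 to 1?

Prior odds = 0.00125/0.99875 = 1/799.
Combined Bayes factor of the evidence already in hand = 0.2 × 1.4 = 0.28.
Odds after that evidence = (1/799) × 0.28 = 7/19975.
Target odds = 49.
Need 2.25ⁿ ≥ 49 ÷ (7/19975) = 139825.
2.25¹⁴ ≈85222.7 falls short of 139825 but 2.25¹⁵ ≈191751 reaches it, so n = 15.

15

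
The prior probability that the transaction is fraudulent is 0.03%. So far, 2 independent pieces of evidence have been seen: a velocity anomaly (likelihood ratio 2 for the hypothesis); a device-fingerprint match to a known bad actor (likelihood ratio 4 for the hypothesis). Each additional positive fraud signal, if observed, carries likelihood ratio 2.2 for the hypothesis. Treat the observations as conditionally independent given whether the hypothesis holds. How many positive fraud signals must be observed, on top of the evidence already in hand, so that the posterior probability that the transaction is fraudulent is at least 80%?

10

Prior odds = 0.0003/0.9997 = 3/9997.
Combined Bayes factor of the evidence already in hand = 2 × 4 = 8.
Odds after that evidence = (3/9997) × 8 = 24/9997.
Target odds = 0.8/0.2 = 4.
Need 2.2ⁿ ≥ 4 ÷ (24/9997) = 9997/6.
2.2⁹ ≈1207.27 falls short of 9997/6 but 2.2¹⁰ ≈2655.99 reaches it, so n = 10.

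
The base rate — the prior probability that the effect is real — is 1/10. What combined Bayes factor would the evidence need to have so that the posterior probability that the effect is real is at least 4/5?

36

Prior odds = 0.1/0.9 = 1/9.
Target odds = 0.8/0.2 = 4.
Required Bayes factor = 4 ÷ (1/9) = 36.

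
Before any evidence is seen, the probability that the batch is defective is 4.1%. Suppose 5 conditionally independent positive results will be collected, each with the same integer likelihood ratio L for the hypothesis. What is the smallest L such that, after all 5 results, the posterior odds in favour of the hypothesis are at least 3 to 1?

Prior odds = 0.041/0.959 = 41/959.
Target odds = 3.
Need L⁵ ≥ 3 ÷ (41/959) = 2877/41.
2⁵ = 32 < 2877/41 ≤ 243 = 3⁵, so L = 3.

3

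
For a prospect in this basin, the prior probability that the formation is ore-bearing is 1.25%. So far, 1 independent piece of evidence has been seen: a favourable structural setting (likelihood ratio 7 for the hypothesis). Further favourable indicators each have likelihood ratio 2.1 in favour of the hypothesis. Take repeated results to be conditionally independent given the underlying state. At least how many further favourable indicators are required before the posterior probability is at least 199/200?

Prior odds = 0.0125/0.9875 = 1/79.
Bayes factor of the evidence already in hand = 7.
Odds after that evidence = (1/79) × 7 = 7/79.
Target odds = 0.995/0.005 = 199.
Need 2.1ⁿ ≥ 199 ÷ (7/79) = 15721/7.
2.1¹⁰ ≈1667.99 falls short of 15721/7 but 2.1¹¹ ≈3502.78 reaches it, so n = 11.

11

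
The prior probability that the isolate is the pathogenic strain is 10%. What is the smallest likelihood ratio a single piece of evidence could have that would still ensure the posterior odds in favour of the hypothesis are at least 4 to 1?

Prior odds = 0.1/0.9 = 1/9.
Target odds = 4.
Required Bayes factor = 4 ÷ (1/9) = 36.

36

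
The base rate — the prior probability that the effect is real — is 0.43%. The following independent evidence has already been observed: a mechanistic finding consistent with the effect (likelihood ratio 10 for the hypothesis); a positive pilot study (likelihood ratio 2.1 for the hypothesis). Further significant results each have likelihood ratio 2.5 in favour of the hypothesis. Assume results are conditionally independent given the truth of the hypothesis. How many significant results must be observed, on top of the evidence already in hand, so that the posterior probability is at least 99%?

8

Prior odds = 0.0043/0.9957 = 43/9957.
Combined Bayes factor of the evidence already in hand = 10 × 2.1 = 21.
Odds after that evidence = (43/9957) × 21 = 301/3319.
Target odds = 0.99/0.01 = 99.
Need 2.5ⁿ ≥ 99 ÷ (301/3319) = 328581/301.
2.5⁷ = 610.3515625 falls short of 328581/301 but 2.5⁸ = 390625/256 reaches it, so n = 8.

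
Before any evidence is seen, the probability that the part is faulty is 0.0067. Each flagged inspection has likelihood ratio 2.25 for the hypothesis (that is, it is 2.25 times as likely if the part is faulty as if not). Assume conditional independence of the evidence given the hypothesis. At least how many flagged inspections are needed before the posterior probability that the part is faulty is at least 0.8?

Prior odds: 0.0067 ÷ 0.9933 = 67/9933.
Likelihood ratio per flagged inspection = 2.25.
Target odds: 0.8 ÷ 0.2 = 4.
Require 2.25ⁿ ≥ 4 ÷ (67/9933) = 39732/67.
2.25⁷ = 4782969/16384 falls short of 39732/67 but 2.25⁸ = 43046721/65536 reaches it, so n = 8.

8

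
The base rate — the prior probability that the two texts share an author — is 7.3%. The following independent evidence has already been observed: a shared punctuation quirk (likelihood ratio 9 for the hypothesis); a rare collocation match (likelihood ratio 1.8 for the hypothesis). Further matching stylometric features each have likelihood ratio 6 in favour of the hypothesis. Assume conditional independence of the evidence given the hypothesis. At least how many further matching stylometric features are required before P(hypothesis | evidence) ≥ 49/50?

Prior odds = 0.073/0.927 = 73/927.
Combined Bayes factor of the evidence already in hand = 9 × 1.8 = 16.2.
Odds after that evidence = (73/927) × 16.2 = 657/515.
Target odds = 0.98/0.02 = 49.
Need 6ⁿ ≥ 49 ÷ (657/515) = 25235/657.
6² = 36 falls short of 25235/657 but 6³ = 216 reaches it, so n = 3.

3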